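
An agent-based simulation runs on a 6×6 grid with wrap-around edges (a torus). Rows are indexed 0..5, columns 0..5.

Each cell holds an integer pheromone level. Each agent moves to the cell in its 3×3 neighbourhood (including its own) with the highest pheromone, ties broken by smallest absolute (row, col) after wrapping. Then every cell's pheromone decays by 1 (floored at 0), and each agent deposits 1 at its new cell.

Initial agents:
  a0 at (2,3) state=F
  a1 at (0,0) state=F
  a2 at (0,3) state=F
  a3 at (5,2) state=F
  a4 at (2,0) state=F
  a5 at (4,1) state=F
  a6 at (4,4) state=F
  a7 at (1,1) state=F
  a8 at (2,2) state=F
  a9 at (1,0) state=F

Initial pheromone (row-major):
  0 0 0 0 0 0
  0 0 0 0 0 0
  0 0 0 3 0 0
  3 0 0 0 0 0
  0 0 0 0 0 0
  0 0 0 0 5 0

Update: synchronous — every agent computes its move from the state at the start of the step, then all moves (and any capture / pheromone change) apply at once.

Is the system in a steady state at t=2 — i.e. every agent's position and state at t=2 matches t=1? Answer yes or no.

t=1: a0@(2,3) a1@(0,0) a2@(5,4) a3@(0,1) a4@(3,0) a5@(3,0) a6@(5,4) a7@(0,0) a8@(2,3) a9@(0,0) | pheromone: 3 1 0 0 0 0 / 0 0 0 0 0 0 / 0 0 0 4 0 0 / 4 0 0 0 0 0 / 0 0 0 0 0 0 / 0 0 0 0 6 0
t=2: a0@(2,3) a1@(0,0) a2@(5,4) a3@(0,0) a4@(3,0) a5@(3,0) a6@(5,4) a7@(0,0) a8@(2,3) a9@(0,0) | pheromone: 6 0 0 0 0 0 / 0 0 0 0 0 0 / 0 0 0 5 0 0 / 5 0 0 0 0 0 / 0 0 0 0 0 0 / 0 0 0 0 7 0

no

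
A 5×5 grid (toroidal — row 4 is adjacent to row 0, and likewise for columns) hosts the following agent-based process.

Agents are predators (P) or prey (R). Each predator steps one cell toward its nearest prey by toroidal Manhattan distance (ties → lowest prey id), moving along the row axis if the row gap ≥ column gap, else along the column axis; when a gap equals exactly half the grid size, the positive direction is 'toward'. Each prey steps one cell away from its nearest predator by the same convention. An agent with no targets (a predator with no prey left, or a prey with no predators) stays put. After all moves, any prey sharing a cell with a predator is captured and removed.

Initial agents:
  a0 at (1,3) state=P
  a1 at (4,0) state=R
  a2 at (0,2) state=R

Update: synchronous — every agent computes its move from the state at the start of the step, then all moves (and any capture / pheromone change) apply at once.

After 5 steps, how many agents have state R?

2

t=1: a0@(0,3):P a1@(3,0):R a2@(4,2):R
t=2: a0@(4,3):P a1@(2,0):R a2@(3,2):R
t=3: a0@(3,3):P a1@(1,0):R a2@(2,2):R
t=4: a0@(2,3):P a1@(0,0):R a2@(1,2):R
t=5: a0@(1,3):P a1@(4,0):R a2@(0,2):R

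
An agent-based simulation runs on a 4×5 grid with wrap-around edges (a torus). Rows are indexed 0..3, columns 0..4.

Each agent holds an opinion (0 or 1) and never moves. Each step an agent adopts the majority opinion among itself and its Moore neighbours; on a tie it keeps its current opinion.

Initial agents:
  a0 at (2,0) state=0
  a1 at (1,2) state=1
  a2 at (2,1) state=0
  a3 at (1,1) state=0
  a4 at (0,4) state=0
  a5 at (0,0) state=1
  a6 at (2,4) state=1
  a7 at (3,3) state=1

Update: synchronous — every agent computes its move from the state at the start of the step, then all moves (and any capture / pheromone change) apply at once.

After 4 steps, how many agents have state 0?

5

t=1: a0@(2,0):0 a1@(1,2):0 a2@(2,1):0 a3@(1,1):0 a4@(0,4):1 a5@(0,0):0 a6@(2,4):1 a7@(3,3):1
t=2: (unchanged — steady state)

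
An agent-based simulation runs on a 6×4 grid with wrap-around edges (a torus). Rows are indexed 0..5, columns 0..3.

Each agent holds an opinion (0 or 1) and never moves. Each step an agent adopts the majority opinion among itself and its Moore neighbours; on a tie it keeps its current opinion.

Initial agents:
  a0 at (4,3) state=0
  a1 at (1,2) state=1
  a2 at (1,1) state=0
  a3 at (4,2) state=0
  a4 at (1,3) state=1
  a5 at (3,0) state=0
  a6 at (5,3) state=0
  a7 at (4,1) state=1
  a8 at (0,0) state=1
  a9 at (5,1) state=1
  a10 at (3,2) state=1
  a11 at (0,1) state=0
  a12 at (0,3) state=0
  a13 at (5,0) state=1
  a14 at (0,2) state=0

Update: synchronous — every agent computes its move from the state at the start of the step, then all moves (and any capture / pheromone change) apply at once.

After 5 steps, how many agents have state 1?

t=1: a0@(4,3):0 a1@(1,2):0 a2@(1,1):0 a3@(4,2):0 a4@(1,3):1 a5@(3,0):0 a6@(5,3):0 a7@(4,1):1 a8@(0,0):1 a9@(5,1):1 a10@(3,2):1 a11@(0,1):1 a12@(0,3):1 a13@(5,0):1 a14@(0,2):0
t=2: (unchanged — steady state)

8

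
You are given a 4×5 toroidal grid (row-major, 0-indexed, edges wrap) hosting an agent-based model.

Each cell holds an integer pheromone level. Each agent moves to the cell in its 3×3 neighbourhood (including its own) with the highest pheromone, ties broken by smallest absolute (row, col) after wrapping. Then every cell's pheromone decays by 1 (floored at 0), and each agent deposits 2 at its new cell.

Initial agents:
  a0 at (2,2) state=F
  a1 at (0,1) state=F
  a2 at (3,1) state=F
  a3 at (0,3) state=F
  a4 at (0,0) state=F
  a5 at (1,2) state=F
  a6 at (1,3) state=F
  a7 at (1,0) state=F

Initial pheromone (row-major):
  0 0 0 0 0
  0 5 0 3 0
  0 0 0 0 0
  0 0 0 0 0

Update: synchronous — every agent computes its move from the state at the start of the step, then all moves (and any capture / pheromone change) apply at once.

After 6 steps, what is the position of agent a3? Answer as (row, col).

t=1: a0@(1,1) a1@(1,1) a2@(0,0) a3@(1,3) a4@(1,1) a5@(1,1) a6@(1,3) a7@(1,1) | pheromone: 2 0 0 0 0 / 0 14 0 6 0 / 0 0 0 0 0 / 0 0 0 0 0
t=2: a0@(1,1) a1@(1,1) a2@(1,1) a3@(1,3) a4@(1,1) a5@(1,1) a6@(1,3) a7@(1,1) | pheromone: 1 0 0 0 0 / 0 25 0 9 0 / 0 0 0 0 0 / 0 0 0 0 0
t=3: a0@(1,1) a1@(1,1) a2@(1,1) a3@(1,3) a4@(1,1) a5@(1,1) a6@(1,3) a7@(1,1) | pheromone: 0 0 0 0 0 / 0 36 0 12 0 / 0 0 0 0 0 / 0 0 0 0 0
t=4: a0@(1,1) a1@(1,1) a2@(1,1) a3@(1,3) a4@(1,1) a5@(1,1) a6@(1,3) a7@(1,1) | pheromone: 0 0 0 0 0 / 0 47 0 15 0 / 0 0 0 0 0 / 0 0 0 0 0
t=5: a0@(1,1) a1@(1,1) a2@(1,1) a3@(1,3) a4@(1,1) a5@(1,1) a6@(1,3) a7@(1,1) | pheromone: 0 0 0 0 0 / 0 58 0 18 0 / 0 0 0 0 0 / 0 0 0 0 0
t=6: a0@(1,1) a1@(1,1) a2@(1,1) a3@(1,3) a4@(1,1) a5@(1,1) a6@(1,3) a7@(1,1) | pheromone: 0 0 0 0 0 / 0 69 0 21 0 / 0 0 0 0 0 / 0 0 0 0 0

(1, 3)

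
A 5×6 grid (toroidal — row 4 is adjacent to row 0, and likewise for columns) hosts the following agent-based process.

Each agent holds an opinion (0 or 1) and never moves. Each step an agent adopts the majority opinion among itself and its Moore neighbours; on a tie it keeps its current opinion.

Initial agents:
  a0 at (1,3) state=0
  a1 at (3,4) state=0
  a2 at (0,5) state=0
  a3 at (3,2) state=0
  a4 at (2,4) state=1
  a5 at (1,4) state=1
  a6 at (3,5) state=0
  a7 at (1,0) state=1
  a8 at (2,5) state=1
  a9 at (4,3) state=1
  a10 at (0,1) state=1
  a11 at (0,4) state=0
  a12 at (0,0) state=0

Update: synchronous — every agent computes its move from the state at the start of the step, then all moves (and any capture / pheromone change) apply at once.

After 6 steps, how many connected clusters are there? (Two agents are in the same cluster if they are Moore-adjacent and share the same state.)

2

t=1: a0@(1,3):0 a1@(3,4):1 a2@(0,5):0 a3@(3,2):0 a4@(2,4):1 a5@(1,4):1 a6@(3,5):0 a7@(1,0):1 a8@(2,5):1 a9@(4,3):0 a10@(0,1):1 a11@(0,4):0 a12@(0,0):0
t=2: a0@(1,3):0 a1@(3,4):1 a2@(0,5):0 a3@(3,2):0 a4@(2,4):1 a5@(1,4):1 a6@(3,5):1 a7@(1,0):1 a8@(2,5):1 a9@(4,3):0 a10@(0,1):1 a11@(0,4):0 a12@(0,0):0
t=3: (unchanged — steady state)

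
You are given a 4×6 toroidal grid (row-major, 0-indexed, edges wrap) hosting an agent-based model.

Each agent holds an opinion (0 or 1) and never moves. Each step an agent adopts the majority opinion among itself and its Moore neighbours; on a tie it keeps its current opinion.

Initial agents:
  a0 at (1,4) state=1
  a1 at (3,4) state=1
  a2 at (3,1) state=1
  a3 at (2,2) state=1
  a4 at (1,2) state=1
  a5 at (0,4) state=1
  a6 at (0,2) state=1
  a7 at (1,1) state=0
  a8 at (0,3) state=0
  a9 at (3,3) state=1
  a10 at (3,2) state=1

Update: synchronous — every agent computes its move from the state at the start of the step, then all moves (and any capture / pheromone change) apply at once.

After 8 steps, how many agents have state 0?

0

t=1: a0@(1,4):1 a1@(3,4):1 a2@(3,1):1 a3@(2,2):1 a4@(1,2):1 a5@(0,4):1 a6@(0,2):1 a7@(1,1):1 a8@(0,3):1 a9@(3,3):1 a10@(3,2):1
t=2: (unchanged — steady state)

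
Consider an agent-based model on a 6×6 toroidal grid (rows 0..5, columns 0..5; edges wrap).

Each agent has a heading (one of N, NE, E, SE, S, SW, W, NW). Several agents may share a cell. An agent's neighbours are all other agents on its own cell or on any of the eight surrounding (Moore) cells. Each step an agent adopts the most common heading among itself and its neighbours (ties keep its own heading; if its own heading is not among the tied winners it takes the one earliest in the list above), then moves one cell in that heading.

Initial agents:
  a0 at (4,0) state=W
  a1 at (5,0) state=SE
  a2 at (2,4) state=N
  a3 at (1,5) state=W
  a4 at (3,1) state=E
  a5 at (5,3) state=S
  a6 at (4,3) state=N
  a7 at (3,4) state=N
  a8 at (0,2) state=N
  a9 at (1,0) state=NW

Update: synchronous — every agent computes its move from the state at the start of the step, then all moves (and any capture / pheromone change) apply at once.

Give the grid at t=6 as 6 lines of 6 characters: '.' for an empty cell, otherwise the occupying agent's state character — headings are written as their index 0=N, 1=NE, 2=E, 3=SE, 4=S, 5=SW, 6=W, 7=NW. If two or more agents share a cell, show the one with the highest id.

..0...
...00.
....0.
..0.0.
..00..
...0..

t=1: a0@(4,5):W a1@(0,1):SE a2@(1,4):N a3@(1,4):W a4@(3,2):E a5@(4,3):N a6@(3,3):N a7@(2,4):N a8@(5,2):N a9@(0,5):NW
t=2: a0@(4,4):W a1@(1,2):SE a2@(0,4):N a3@(0,4):N a4@(2,2):N a5@(3,3):N a6@(2,3):N a7@(1,4):N a8@(4,2):N a9@(5,4):NW
t=3: a0@(4,3):W a1@(0,2):N a2@(5,4):N a3@(5,4):N a4@(1,2):N a5@(2,3):N a6@(1,3):N a7@(0,4):N a8@(3,2):N a9@(4,4):N
t=4: a0@(3,3):N a1@(5,2):N a2@(4,4):N a3@(4,4):N a4@(0,2):N a5@(1,3):N a6@(0,3):N a7@(5,4):N a8@(2,2):N a9@(3,4):N
t=5: a0@(2,3):N a1@(4,2):N a2@(3,4):N a3@(3,4):N a4@(5,2):N a5@(0,3):N a6@(5,3):N a7@(4,4):N a8@(1,2):N a9@(2,4):N
t=6: a0@(1,3):N a1@(3,2):N a2@(2,4):N a3@(2,4):N a4@(4,2):N a5@(5,3):N a6@(4,3):N a7@(3,4):N a8@(0,2):N a9@(1,4):N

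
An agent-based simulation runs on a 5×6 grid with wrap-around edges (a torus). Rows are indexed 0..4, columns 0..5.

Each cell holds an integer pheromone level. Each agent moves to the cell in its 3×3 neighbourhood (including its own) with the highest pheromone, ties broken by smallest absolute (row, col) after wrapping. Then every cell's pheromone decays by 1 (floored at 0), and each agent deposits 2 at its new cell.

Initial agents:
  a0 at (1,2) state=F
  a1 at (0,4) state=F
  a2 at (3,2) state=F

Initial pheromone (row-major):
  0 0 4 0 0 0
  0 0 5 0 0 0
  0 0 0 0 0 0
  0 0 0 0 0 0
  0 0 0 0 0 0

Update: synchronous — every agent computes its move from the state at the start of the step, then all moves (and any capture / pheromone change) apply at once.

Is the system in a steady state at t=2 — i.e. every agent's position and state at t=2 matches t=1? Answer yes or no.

t=1: a0@(1,2) a1@(0,3) a2@(2,1) | pheromone: 0 0 3 2 0 0 / 0 0 6 0 0 0 / 0 2 0 0 0 0 / 0 0 0 0 0 0 / 0 0 0 0 0 0
t=2: a0@(1,2) a1@(1,2) a2@(1,2) | pheromone: 0 0 2 1 0 0 / 0 0 11 0 0 0 / 0 1 0 0 0 0 / 0 0 0 0 0 0 / 0 0 0 0 0 0

no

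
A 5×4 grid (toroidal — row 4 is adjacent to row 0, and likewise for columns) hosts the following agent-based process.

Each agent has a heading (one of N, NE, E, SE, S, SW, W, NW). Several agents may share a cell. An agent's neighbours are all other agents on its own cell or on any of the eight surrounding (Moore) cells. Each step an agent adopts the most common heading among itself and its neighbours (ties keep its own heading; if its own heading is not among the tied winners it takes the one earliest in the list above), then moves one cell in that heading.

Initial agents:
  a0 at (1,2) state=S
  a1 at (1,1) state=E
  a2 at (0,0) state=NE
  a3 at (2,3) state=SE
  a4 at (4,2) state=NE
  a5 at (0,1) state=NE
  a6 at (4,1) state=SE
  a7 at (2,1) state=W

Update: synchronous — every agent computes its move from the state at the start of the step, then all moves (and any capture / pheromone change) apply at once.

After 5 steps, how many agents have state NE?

8

t=1: a0@(2,2):S a1@(0,2):NE a2@(4,1):NE a3@(3,0):SE a4@(3,3):NE a5@(4,2):NE a6@(3,2):NE a7@(2,0):W
t=2: a0@(1,3):NE a1@(4,3):NE a2@(3,2):NE a3@(2,1):NE a4@(2,0):NE a5@(3,3):NE a6@(2,3):NE a7@(2,3):W
t=3: a0@(0,0):NE a1@(3,0):NE a2@(2,3):NE a3@(1,2):NE a4@(1,1):NE a5@(2,0):NE a6@(1,0):NE a7@(1,0):NE
t=4: a0@(4,1):NE a1@(2,1):NE a2@(1,0):NE a3@(0,3):NE a4@(0,2):NE a5@(1,1):NE a6@(0,1):NE a7@(0,1):NE
t=5: a0@(3,2):NE a1@(1,2):NE a2@(0,1):NE a3@(4,0):NE a4@(4,3):NE a5@(0,2):NE a6@(4,2):NE a7@(4,2):NE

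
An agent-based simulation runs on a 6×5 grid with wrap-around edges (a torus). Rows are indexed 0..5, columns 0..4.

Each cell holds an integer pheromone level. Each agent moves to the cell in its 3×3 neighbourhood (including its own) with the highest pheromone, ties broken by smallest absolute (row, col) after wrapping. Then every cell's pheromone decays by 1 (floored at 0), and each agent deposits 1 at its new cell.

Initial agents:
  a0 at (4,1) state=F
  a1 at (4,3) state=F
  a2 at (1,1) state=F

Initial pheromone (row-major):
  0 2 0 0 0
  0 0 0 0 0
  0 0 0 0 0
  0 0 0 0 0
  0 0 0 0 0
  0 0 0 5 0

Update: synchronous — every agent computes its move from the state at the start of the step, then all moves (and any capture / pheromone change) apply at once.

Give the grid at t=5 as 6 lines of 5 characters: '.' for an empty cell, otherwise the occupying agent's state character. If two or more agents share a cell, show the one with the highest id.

.F...
.....
.....
F....
.....
...F.

t=1: a0@(3,0) a1@(5,3) a2@(0,1) | pheromone: 0 2 0 0 0 / 0 0 0 0 0 / 0 0 0 0 0 / 1 0 0 0 0 / 0 0 0 0 0 / 0 0 0 5 0
t=2: (unchanged — steady state)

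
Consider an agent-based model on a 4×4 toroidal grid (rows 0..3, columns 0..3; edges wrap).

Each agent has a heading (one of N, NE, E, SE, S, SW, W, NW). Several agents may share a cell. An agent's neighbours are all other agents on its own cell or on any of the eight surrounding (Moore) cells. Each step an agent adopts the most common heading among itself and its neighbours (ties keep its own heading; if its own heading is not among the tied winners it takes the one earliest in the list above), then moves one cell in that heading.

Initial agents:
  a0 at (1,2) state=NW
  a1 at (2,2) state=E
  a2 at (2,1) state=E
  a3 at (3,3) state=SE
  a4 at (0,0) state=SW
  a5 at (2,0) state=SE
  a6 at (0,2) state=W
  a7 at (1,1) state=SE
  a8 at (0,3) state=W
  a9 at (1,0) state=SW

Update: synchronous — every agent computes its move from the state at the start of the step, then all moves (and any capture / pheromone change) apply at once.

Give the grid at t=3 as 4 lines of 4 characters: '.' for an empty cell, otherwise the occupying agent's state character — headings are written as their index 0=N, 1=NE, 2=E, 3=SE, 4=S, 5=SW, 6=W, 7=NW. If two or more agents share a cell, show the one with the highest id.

6..6
.223
22..
....

t=1: a0@(1,3):E a1@(2,3):E a2@(2,2):E a3@(0,0):SE a4@(1,3):SW a5@(3,1):SE a6@(0,1):W a7@(2,2):SE a8@(0,2):W a9@(2,3):SW
t=2: a0@(1,0):E a1@(2,0):E a2@(2,3):E a3@(1,1):SE a4@(1,0):E a5@(0,2):SE a6@(0,0):W a7@(2,3):E a8@(0,1):W a9@(2,0):E
t=3: a0@(1,1):E a1@(2,1):E a2@(2,0):E a3@(1,2):E a4@(1,1):E a5@(1,3):SE a6@(0,3):W a7@(2,0):E a8@(0,0):W a9@(2,1):E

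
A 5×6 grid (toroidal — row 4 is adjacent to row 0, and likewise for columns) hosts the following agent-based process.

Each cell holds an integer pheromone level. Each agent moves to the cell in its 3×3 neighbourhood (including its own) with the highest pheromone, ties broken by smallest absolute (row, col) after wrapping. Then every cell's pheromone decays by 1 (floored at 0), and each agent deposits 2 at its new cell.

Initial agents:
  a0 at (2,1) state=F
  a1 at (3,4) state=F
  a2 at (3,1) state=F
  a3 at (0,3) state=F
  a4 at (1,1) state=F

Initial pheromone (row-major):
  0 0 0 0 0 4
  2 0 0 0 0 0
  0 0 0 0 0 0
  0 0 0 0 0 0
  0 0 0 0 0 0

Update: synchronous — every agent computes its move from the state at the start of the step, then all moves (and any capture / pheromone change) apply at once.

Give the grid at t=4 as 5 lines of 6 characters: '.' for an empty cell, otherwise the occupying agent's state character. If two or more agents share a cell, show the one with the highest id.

..F...
F.....
...F..
......
......

t=1: a0@(1,0) a1@(2,3) a2@(2,0) a3@(0,2) a4@(1,0) | pheromone: 0 0 2 0 0 3 / 5 0 0 0 0 0 / 2 0 0 2 0 0 / 0 0 0 0 0 0 / 0 0 0 0 0 0
t=2: a0@(1,0) a1@(2,3) a2@(1,0) a3@(0,2) a4@(1,0) | pheromone: 0 0 3 0 0 2 / 10 0 0 0 0 0 / 1 0 0 3 0 0 / 0 0 0 0 0 0 / 0 0 0 0 0 0
t=3: a0@(1,0) a1@(2,3) a2@(1,0) a3@(0,2) a4@(1,0) | pheromone: 0 0 4 0 0 1 / 15 0 0 0 0 0 / 0 0 0 4 0 0 / 0 0 0 0 0 0 / 0 0 0 0 0 0
t=4: a0@(1,0) a1@(2,3) a2@(1,0) a3@(0,2) a4@(1,0) | pheromone: 0 0 5 0 0 0 / 20 0 0 0 0 0 / 0 0 0 5 0 0 / 0 0 0 0 0 0 / 0 0 0 0 0 0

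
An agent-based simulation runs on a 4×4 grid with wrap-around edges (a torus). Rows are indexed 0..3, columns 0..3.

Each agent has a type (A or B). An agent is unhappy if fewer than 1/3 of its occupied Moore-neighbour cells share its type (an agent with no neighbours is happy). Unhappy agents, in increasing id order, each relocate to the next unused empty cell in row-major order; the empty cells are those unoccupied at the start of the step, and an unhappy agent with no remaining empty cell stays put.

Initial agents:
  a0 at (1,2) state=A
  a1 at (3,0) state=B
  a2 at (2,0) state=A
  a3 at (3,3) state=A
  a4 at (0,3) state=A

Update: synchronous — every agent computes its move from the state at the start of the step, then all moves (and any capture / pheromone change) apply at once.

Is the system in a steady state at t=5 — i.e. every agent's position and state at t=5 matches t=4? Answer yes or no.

no

t=1: a0@(1,2):A a1@(0,0):B a2@(2,0):A a3@(3,3):A a4@(0,3):A
t=2: a0@(1,2):A a1@(0,1):B a2@(2,0):A a3@(3,3):A a4@(0,3):A
t=3: a0@(1,2):A a1@(0,0):B a2@(2,0):A a3@(3,3):A a4@(0,3):A
t=4: a0@(1,2):A a1@(0,1):B a2@(2,0):A a3@(3,3):A a4@(0,3):A
t=5: a0@(1,2):A a1@(0,0):B a2@(2,0):A a3@(3,3):A a4@(0,3):A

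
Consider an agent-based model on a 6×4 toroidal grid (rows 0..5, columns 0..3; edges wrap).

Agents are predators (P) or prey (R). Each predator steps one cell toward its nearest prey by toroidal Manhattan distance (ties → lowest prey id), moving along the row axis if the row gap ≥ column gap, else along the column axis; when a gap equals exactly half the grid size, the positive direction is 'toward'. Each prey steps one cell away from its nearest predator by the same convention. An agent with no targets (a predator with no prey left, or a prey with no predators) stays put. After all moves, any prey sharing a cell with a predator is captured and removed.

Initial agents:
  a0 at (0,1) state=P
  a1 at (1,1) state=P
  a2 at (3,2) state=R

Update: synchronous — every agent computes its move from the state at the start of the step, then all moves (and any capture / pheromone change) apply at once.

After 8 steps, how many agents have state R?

1

t=1: a0@(1,1):P a1@(2,1):P a2@(4,2):R
t=2: a0@(2,1):P a1@(3,1):P a2@(5,2):R
t=3: a0@(3,1):P a1@(4,1):P a2@(0,2):R
t=4: a0@(4,1):P a1@(5,1):P a2@(1,2):R
t=5: a0@(5,1):P a1@(0,1):P a2@(2,2):R
t=6: a0@(0,1):P a1@(1,1):P a2@(3,2):R
t=7: a0@(1,1):P a1@(2,1):P a2@(4,2):R
t=8: a0@(2,1):P a1@(3,1):P a2@(5,2):R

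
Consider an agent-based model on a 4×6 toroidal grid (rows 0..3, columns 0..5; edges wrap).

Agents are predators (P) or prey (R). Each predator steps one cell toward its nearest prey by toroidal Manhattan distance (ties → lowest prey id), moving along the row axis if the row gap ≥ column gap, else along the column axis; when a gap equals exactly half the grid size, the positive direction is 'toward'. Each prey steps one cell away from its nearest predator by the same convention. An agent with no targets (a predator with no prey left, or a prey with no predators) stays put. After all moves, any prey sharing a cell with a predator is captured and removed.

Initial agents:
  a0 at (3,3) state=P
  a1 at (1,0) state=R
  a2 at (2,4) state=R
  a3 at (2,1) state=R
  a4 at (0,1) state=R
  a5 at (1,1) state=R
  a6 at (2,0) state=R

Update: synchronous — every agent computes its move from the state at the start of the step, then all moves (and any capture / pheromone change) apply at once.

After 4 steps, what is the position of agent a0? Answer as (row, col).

(3, 3)

t=1: a0@(2,3):P a1@(1,5):R a2@(1,4):R a3@(2,0):R a4@(0,0):R a5@(0,1):R a6@(2,5):R
t=2: a0@(1,3):P a1@(1,0):R a2@(0,4):R a3@(2,5):R a4@(0,5):R a5@(3,1):R a6@(2,0):R
t=3: a0@(0,3):P a1@(1,5):R a2@(3,4):R a3@(2,0):R a4@(0,0):R a5@(2,1):R a6@(2,5):R
t=4: a0@(3,3):P a1@(1,0):R a2@(2,4):R a3@(2,5):R a4@(0,5):R a5@(1,1):R a6@(1,5):R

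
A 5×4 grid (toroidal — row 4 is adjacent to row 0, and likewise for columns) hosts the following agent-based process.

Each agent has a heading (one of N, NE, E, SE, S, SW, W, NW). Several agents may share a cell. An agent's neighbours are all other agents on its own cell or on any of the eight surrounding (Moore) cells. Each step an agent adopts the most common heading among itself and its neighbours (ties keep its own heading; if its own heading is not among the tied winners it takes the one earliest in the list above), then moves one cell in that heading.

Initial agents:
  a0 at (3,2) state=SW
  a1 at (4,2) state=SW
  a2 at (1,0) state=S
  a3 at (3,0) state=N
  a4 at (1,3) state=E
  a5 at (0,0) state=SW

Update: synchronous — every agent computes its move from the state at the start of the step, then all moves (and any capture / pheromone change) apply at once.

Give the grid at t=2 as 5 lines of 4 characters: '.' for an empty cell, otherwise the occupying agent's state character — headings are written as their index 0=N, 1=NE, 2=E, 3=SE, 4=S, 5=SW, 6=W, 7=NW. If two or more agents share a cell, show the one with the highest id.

t=1: a0@(4,1):SW a1@(0,1):SW a2@(2,0):S a3@(2,0):N a4@(1,0):E a5@(1,3):SW
t=2: a0@(0,0):SW a1@(1,0):SW a2@(3,0):S a3@(1,0):N a4@(2,3):SW a5@(2,2):SW

5...
0...
..55
4...
....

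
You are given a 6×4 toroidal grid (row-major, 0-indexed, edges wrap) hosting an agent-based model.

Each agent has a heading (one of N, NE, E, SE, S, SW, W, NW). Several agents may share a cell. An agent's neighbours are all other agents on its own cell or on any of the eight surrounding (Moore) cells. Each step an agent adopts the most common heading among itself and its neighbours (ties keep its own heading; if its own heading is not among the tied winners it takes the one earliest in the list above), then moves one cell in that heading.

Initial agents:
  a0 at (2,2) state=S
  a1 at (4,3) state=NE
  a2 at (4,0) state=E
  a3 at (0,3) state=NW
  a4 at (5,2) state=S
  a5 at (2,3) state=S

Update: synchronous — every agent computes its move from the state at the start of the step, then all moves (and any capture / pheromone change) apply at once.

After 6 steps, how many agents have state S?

t=1: a0@(3,2):S a1@(3,0):NE a2@(4,1):E a3@(5,2):NW a4@(0,2):S a5@(3,3):S
t=2: a0@(4,2):S a1@(2,1):NE a2@(4,2):E a3@(4,1):NW a4@(1,2):S a5@(4,3):S
t=3: a0@(5,2):S a1@(1,2):NE a2@(5,2):S a3@(3,0):NW a4@(2,2):S a5@(5,3):S
t=4: a0@(0,2):S a1@(0,3):NE a2@(0,2):S a3@(2,3):NW a4@(3,2):S a5@(0,3):S
t=5: a0@(1,2):S a1@(1,3):S a2@(1,2):S a3@(1,2):NW a4@(4,2):S a5@(1,3):S
t=6: a0@(2,2):S a1@(2,3):S a2@(2,2):S a3@(2,2):S a4@(5,2):S a5@(2,3):S

6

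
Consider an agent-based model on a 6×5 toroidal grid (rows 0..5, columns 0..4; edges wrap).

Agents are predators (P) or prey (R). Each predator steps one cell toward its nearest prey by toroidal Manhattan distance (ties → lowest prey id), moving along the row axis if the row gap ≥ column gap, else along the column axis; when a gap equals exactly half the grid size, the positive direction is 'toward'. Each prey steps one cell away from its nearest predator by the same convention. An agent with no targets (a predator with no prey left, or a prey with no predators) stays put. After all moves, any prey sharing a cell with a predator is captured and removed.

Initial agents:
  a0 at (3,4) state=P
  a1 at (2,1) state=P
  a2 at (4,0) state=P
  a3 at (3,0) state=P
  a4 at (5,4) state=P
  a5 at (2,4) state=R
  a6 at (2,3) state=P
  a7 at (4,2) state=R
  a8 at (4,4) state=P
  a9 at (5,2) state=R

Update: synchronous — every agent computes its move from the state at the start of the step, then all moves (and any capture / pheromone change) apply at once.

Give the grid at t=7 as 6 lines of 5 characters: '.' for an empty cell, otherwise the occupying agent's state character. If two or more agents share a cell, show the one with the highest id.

t=1: a0@(2,4):P a1@(2,0):P a2@(4,1):P a3@(2,0):P a4@(5,3):P a5@(1,4):R a6@(2,4):P a7@(4,3):R a8@(3,4):P a9@(5,1):R
t=2: a0@(1,4):P a1@(1,0):P a2@(5,1):P a3@(1,0):P a4@(4,3):P a5@(0,4):R a6@(1,4):P a7@(3,3):R a8@(2,4):P a9@(0,1):R
t=3: a0@(0,4):P a1@(0,0):P a2@(0,1):P a3@(0,0):P a4@(3,3):P a5@(5,4):R a6@(0,4):P a7@(2,3):R a8@(1,4):P a9@(1,1):R
t=4: a0@(5,4):P a1@(5,0):P a2@(1,1):P a3@(5,0):P a4@(2,3):P a5@(4,4):R a6@(5,4):P a7@(1,3):R a8@(0,4):P a9@(2,1):R
t=5: a0@(4,4):P a1@(4,0):P a2@(2,1):P a3@(4,0):P a4@(1,3):P a5@(3,4):R a6@(4,4):P a7@(0,3):R a8@(5,4):P a9@(3,1):R
t=6: a0@(3,4):P a1@(3,0):P a2@(3,1):P a3@(3,0):P a4@(0,3):P a5@(2,4):R a6@(3,4):P a7@(5,3):R a8@(4,4):P a9@(4,1):R
t=7: a0@(2,4):P a1@(2,0):P a2@(4,1):P a3@(2,0):P a4@(5,3):P a5@(1,4):R a6@(2,4):P a7@(4,3):R a8@(3,4):P a9@(5,1):R

.....
....R
P...P
....P
.P.R.
.R.P.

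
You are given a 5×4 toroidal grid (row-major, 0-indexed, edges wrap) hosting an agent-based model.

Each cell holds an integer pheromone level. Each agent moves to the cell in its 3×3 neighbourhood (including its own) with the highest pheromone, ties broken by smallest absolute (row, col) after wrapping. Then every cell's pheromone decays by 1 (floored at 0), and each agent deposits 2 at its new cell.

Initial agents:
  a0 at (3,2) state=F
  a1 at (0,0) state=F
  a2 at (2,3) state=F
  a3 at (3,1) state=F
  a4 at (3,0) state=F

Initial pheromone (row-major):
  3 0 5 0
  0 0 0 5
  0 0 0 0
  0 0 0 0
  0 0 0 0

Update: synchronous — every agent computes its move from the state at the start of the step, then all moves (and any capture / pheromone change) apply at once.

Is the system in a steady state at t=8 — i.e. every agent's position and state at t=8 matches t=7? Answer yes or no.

t=1: a0@(2,1) a1@(1,3) a2@(1,3) a3@(2,0) a4@(2,0) | pheromone: 2 0 4 0 / 0 0 0 8 / 4 2 0 0 / 0 0 0 0 / 0 0 0 0
t=2: a0@(2,0) a1@(1,3) a2@(1,3) a3@(1,3) a4@(1,3) | pheromone: 1 0 3 0 / 0 0 0 15 / 5 1 0 0 / 0 0 0 0 / 0 0 0 0
t=3: a0@(1,3) a1@(1,3) a2@(1,3) a3@(1,3) a4@(1,3) | pheromone: 0 0 2 0 / 0 0 0 24 / 4 0 0 0 / 0 0 0 0 / 0 0 0 0
t=4: a0@(1,3) a1@(1,3) a2@(1,3) a3@(1,3) a4@(1,3) | pheromone: 0 0 1 0 / 0 0 0 33 / 3 0 0 0 / 0 0 0 0 / 0 0 0 0
t=5: a0@(1,3) a1@(1,3) a2@(1,3) a3@(1,3) a4@(1,3) | pheromone: 0 0 0 0 / 0 0 0 42 / 2 0 0 0 / 0 0 0 0 / 0 0 0 0
t=6: a0@(1,3) a1@(1,3) a2@(1,3) a3@(1,3) a4@(1,3) | pheromone: 0 0 0 0 / 0 0 0 51 / 1 0 0 0 / 0 0 0 0 / 0 0 0 0
t=7: a0@(1,3) a1@(1,3) a2@(1,3) a3@(1,3) a4@(1,3) | pheromone: 0 0 0 0 / 0 0 0 60 / 0 0 0 0 / 0 0 0 0 / 0 0 0 0
t=8: a0@(1,3) a1@(1,3) a2@(1,3) a3@(1,3) a4@(1,3) | pheromone: 0 0 0 0 / 0 0 0 69 / 0 0 0 0 / 0 0 0 0 / 0 0 0 0

yes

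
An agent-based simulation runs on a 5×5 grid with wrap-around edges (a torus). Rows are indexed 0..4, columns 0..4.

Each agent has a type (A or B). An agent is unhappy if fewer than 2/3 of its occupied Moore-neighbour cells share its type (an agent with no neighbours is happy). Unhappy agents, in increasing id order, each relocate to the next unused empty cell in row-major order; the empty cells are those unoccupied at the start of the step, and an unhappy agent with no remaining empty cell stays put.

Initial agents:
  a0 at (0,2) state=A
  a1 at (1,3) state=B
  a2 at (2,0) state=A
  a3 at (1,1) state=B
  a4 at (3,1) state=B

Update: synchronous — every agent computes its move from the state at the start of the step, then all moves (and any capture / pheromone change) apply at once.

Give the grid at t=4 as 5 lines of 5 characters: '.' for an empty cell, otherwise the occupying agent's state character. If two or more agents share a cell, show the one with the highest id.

..A..
BBAB.
.....
.....
.....

t=1: a0@(0,0):A a1@(0,1):B a2@(0,3):A a3@(0,4):B a4@(1,0):B
t=2: a0@(0,2):A a1@(1,1):B a2@(1,2):A a3@(1,3):B a4@(1,0):B
t=3: a0@(0,0):A a1@(0,1):B a2@(0,3):A a3@(0,4):B a4@(1,0):B
t=4: a0@(0,2):A a1@(1,1):B a2@(1,2):A a3@(1,3):B a4@(1,0):B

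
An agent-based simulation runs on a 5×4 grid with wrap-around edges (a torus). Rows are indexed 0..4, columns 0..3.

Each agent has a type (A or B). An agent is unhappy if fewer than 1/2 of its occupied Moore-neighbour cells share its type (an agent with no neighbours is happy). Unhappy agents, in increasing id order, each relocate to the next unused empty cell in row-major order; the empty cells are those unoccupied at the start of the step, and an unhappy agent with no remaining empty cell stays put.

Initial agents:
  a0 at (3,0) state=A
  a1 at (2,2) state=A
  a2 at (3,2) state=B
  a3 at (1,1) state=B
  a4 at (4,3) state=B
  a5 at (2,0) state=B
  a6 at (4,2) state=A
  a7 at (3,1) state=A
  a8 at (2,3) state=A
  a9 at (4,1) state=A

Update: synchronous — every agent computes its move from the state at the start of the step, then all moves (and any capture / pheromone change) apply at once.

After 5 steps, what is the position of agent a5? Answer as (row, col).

t=1: a0@(3,0):A a1@(2,2):A a2@(0,0):B a3@(1,1):B a4@(0,1):B a5@(0,2):B a6@(4,2):A a7@(3,1):A a8@(2,3):A a9@(4,1):A
t=2: (unchanged — steady state)

(0, 2)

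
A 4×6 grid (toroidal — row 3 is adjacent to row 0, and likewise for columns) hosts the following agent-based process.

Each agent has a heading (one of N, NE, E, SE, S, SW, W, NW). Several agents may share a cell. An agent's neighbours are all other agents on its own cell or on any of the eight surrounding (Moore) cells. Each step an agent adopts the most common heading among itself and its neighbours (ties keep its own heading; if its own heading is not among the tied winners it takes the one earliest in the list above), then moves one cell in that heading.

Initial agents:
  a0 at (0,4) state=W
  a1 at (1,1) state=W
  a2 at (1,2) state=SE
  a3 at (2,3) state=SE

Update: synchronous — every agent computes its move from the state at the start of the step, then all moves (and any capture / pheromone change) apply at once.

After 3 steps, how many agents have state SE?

t=1: a0@(0,3):W a1@(1,0):W a2@(2,3):SE a3@(3,4):SE
t=2: a0@(0,2):W a1@(1,5):W a2@(3,4):SE a3@(0,5):SE
t=3: a0@(0,1):W a1@(1,4):W a2@(0,5):SE a3@(1,0):SE

2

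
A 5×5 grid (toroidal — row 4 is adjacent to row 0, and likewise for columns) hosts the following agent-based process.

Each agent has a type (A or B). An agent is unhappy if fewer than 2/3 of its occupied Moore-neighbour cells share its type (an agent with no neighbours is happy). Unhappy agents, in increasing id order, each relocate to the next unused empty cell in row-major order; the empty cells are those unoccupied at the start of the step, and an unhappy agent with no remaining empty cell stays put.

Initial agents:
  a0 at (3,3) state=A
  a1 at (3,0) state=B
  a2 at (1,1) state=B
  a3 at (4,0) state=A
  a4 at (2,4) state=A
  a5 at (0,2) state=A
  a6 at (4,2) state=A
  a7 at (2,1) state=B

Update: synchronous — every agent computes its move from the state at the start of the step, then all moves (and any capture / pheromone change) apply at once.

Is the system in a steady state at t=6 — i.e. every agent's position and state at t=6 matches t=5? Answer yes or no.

t=1: a0@(3,3):A a1@(0,0):B a2@(0,1):B a3@(0,3):A a4@(0,4):A a5@(1,0):A a6@(4,2):A a7@(2,1):B
t=2: a0@(3,3):A a1@(0,2):B a2@(1,1):B a3@(0,3):A a4@(0,4):A a5@(1,2):A a6@(4,2):A a7@(1,3):B
t=3: a0@(3,3):A a1@(0,0):B a2@(0,1):B a3@(1,0):A a4@(1,4):A a5@(2,0):A a6@(4,2):A a7@(2,1):B
t=4: a0@(3,3):A a1@(0,2):B a2@(0,3):B a3@(0,4):A a4@(1,4):A a5@(2,0):A a6@(1,1):A a7@(1,2):B
t=5: a0@(3,3):A a1@(0,2):B a2@(0,0):B a3@(0,1):A a4@(1,4):A a5@(2,0):A a6@(1,0):A a7@(1,2):B
t=6: a0@(3,3):A a1@(0,3):B a2@(0,4):B a3@(1,1):A a4@(1,4):A a5@(2,0):A a6@(1,0):A a7@(1,3):B

no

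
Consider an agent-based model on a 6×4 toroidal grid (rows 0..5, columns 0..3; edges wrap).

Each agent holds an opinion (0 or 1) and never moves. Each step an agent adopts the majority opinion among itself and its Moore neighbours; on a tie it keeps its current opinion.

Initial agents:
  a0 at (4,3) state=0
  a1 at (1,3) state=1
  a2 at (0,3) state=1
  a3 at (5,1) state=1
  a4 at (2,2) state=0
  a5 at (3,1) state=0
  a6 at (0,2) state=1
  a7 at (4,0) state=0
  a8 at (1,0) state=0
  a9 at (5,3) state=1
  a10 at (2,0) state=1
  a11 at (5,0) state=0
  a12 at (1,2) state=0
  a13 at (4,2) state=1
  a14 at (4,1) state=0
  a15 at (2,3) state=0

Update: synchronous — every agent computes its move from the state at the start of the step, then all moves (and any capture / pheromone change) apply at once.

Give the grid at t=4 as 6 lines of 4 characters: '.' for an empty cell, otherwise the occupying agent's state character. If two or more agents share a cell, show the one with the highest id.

..11
1.01
0.00
.0..
0010
01.1

t=1: a0@(4,3):0 a1@(1,3):1 a2@(0,3):1 a3@(5,1):1 a4@(2,2):0 a5@(3,1):0 a6@(0,2):1 a7@(4,0):0 a8@(1,0):1 a9@(5,3):1 a10@(2,0):0 a11@(5,0):0 a12@(1,2):0 a13@(4,2):1 a14@(4,1):0 a15@(2,3):0
t=2: (unchanged — steady state)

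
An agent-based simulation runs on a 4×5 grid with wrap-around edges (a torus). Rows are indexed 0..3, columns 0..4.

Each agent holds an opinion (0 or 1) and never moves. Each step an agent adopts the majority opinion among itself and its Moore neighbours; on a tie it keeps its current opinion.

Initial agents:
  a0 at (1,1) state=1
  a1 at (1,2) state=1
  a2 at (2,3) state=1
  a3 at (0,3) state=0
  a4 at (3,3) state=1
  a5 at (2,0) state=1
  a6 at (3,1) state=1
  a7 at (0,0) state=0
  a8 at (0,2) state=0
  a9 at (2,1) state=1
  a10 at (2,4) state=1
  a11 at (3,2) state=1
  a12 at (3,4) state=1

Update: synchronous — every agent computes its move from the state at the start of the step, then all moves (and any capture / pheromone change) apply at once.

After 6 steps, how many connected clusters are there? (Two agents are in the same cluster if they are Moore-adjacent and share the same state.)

1

t=1: a0@(1,1):1 a1@(1,2):1 a2@(2,3):1 a3@(0,3):1 a4@(3,3):1 a5@(2,0):1 a6@(3,1):1 a7@(0,0):1 a8@(0,2):1 a9@(2,1):1 a10@(2,4):1 a11@(3,2):1 a12@(3,4):1
t=2: (unchanged — steady state)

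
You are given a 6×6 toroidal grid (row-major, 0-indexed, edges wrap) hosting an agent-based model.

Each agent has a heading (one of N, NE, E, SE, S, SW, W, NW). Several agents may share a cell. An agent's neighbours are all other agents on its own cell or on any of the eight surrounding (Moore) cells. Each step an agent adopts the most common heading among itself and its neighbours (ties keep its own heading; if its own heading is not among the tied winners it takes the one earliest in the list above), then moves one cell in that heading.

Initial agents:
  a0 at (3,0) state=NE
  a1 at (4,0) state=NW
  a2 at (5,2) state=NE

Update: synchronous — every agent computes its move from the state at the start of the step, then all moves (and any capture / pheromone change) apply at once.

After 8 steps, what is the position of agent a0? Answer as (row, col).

t=1: a0@(2,1):NE a1@(3,5):NW a2@(4,3):NE
t=2: a0@(1,2):NE a1@(2,4):NW a2@(3,4):NE
t=3: a0@(0,3):NE a1@(1,3):NW a2@(2,5):NE
t=4: a0@(5,4):NE a1@(0,2):NW a2@(1,0):NE
t=5: a0@(4,5):NE a1@(5,1):NW a2@(0,1):NE
t=6: a0@(3,0):NE a1@(4,0):NW a2@(5,2):NE
t=7: a0@(2,1):NE a1@(3,5):NW a2@(4,3):NE
t=8: a0@(1,2):NE a1@(2,4):NW a2@(3,4):NE

(1, 2)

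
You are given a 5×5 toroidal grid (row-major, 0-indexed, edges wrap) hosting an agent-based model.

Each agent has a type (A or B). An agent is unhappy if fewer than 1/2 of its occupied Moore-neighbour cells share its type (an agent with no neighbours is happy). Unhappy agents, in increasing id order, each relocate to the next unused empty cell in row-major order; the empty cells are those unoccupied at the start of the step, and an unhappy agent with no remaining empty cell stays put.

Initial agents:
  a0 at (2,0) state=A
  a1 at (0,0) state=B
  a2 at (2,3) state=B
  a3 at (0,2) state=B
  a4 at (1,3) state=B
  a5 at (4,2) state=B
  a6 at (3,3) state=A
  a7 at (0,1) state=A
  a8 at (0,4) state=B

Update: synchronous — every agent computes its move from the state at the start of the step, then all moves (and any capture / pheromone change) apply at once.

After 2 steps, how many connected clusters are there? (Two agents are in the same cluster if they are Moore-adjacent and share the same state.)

2

t=1: a0@(2,0):A a1@(0,0):B a2@(2,3):B a3@(0,2):B a4@(1,3):B a5@(0,3):B a6@(1,0):A a7@(1,1):A a8@(0,4):B
t=2: a0@(2,0):A a1@(0,1):B a2@(2,3):B a3@(0,2):B a4@(1,3):B a5@(0,3):B a6@(1,0):A a7@(1,1):A a8@(0,4):B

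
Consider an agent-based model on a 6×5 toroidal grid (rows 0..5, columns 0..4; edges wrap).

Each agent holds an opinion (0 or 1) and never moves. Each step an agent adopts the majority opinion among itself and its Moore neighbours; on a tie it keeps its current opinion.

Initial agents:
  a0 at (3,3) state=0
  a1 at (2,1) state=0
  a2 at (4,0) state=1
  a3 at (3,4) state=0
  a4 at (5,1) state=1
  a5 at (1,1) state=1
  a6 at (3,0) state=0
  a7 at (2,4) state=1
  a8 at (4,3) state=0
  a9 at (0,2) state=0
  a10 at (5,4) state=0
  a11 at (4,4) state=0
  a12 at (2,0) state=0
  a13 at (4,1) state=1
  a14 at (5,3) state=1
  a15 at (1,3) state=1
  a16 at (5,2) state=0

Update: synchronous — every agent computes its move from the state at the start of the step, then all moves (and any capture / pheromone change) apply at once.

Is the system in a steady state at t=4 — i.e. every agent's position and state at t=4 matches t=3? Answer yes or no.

no

t=1: a0@(3,3):0 a1@(2,1):0 a2@(4,0):0 a3@(3,4):0 a4@(5,1):1 a5@(1,1):0 a6@(3,0):0 a7@(2,4):0 a8@(4,3):0 a9@(0,2):1 a10@(5,4):0 a11@(4,4):0 a12@(2,0):0 a13@(4,1):1 a14@(5,3):0 a15@(1,3):1 a16@(5,2):0
t=2: a0@(3,3):0 a1@(2,1):0 a2@(4,0):0 a3@(3,4):0 a4@(5,1):1 a5@(1,1):0 a6@(3,0):0 a7@(2,4):0 a8@(4,3):0 a9@(0,2):1 a10@(5,4):0 a11@(4,4):0 a12@(2,0):0 a13@(4,1):0 a14@(5,3):0 a15@(1,3):1 a16@(5,2):0
t=3: a0@(3,3):0 a1@(2,1):0 a2@(4,0):0 a3@(3,4):0 a4@(5,1):0 a5@(1,1):0 a6@(3,0):0 a7@(2,4):0 a8@(4,3):0 a9@(0,2):1 a10@(5,4):0 a11@(4,4):0 a12@(2,0):0 a13@(4,1):0 a14@(5,3):0 a15@(1,3):1 a16@(5,2):0
t=4: a0@(3,3):0 a1@(2,1):0 a2@(4,0):0 a3@(3,4):0 a4@(5,1):0 a5@(1,1):0 a6@(3,0):0 a7@(2,4):0 a8@(4,3):0 a9@(0,2):0 a10@(5,4):0 a11@(4,4):0 a12@(2,0):0 a13@(4,1):0 a14@(5,3):0 a15@(1,3):1 a16@(5,2):0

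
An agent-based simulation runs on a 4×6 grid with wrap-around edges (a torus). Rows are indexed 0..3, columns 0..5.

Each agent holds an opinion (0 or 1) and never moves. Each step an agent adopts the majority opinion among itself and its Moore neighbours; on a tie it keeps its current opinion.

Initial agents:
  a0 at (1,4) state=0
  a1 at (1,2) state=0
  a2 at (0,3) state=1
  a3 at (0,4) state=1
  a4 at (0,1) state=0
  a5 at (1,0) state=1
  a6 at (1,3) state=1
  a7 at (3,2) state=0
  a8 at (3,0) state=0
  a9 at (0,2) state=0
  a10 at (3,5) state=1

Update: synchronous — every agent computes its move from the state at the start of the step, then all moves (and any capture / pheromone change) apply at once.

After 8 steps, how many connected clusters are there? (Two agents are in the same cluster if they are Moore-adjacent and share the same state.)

3

t=1: a0@(1,4):1 a1@(1,2):0 a2@(0,3):0 a3@(0,4):1 a4@(0,1):0 a5@(1,0):1 a6@(1,3):1 a7@(3,2):0 a8@(3,0):0 a9@(0,2):0 a10@(3,5):1
t=2: (unchanged — steady state)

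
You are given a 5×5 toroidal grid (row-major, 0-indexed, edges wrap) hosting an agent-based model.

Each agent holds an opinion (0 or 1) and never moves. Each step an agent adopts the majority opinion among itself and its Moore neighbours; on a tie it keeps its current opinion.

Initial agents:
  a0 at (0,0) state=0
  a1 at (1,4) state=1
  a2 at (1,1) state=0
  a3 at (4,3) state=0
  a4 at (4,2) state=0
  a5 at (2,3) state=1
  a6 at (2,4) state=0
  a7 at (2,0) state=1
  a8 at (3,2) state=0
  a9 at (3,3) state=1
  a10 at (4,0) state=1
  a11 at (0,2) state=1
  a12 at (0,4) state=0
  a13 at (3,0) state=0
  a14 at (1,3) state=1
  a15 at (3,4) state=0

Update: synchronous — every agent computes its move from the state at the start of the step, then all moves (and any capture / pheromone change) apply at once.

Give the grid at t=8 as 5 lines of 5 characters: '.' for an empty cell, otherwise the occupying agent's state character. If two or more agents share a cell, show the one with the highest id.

t=1: a0@(0,0):0 a1@(1,4):1 a2@(1,1):0 a3@(4,3):0 a4@(4,2):0 a5@(2,3):1 a6@(2,4):1 a7@(2,0):0 a8@(3,2):0 a9@(3,3):0 a10@(4,0):0 a11@(0,2):0 a12@(0,4):0 a13@(3,0):0 a14@(1,3):1 a15@(3,4):0
t=2: (unchanged — steady state)

0.0.0
.0.11
0..11
0.000
0.00.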